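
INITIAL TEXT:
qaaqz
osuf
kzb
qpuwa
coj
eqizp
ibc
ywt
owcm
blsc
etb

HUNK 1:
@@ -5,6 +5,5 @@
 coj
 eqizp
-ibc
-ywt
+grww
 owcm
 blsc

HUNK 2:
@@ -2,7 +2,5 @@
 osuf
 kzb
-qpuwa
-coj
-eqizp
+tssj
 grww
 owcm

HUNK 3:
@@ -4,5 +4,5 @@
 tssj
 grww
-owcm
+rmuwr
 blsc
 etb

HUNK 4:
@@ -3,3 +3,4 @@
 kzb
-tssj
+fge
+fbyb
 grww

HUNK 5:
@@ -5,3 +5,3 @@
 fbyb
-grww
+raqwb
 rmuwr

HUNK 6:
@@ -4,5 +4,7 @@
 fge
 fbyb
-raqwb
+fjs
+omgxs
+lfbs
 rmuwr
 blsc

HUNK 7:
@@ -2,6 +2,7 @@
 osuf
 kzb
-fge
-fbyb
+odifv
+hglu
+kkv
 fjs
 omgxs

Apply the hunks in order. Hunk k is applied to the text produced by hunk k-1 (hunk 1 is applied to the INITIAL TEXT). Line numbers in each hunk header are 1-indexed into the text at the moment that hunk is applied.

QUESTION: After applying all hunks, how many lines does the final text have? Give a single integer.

Answer: 12

Derivation:
Hunk 1: at line 5 remove [ibc,ywt] add [grww] -> 10 lines: qaaqz osuf kzb qpuwa coj eqizp grww owcm blsc etb
Hunk 2: at line 2 remove [qpuwa,coj,eqizp] add [tssj] -> 8 lines: qaaqz osuf kzb tssj grww owcm blsc etb
Hunk 3: at line 4 remove [owcm] add [rmuwr] -> 8 lines: qaaqz osuf kzb tssj grww rmuwr blsc etb
Hunk 4: at line 3 remove [tssj] add [fge,fbyb] -> 9 lines: qaaqz osuf kzb fge fbyb grww rmuwr blsc etb
Hunk 5: at line 5 remove [grww] add [raqwb] -> 9 lines: qaaqz osuf kzb fge fbyb raqwb rmuwr blsc etb
Hunk 6: at line 4 remove [raqwb] add [fjs,omgxs,lfbs] -> 11 lines: qaaqz osuf kzb fge fbyb fjs omgxs lfbs rmuwr blsc etb
Hunk 7: at line 2 remove [fge,fbyb] add [odifv,hglu,kkv] -> 12 lines: qaaqz osuf kzb odifv hglu kkv fjs omgxs lfbs rmuwr blsc etb
Final line count: 12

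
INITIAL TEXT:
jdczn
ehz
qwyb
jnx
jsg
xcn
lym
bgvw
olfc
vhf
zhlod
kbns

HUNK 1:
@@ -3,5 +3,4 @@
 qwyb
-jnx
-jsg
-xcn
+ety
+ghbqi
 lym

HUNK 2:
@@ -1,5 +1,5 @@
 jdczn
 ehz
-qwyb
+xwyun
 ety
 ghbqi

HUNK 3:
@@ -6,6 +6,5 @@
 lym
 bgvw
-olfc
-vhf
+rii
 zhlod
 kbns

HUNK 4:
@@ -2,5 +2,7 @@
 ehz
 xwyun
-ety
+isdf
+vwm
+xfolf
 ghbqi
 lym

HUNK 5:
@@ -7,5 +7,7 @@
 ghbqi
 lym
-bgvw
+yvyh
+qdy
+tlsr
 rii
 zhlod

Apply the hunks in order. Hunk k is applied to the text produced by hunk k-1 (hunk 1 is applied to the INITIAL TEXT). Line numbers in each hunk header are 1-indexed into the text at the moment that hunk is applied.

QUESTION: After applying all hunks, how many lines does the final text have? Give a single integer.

Answer: 14

Derivation:
Hunk 1: at line 3 remove [jnx,jsg,xcn] add [ety,ghbqi] -> 11 lines: jdczn ehz qwyb ety ghbqi lym bgvw olfc vhf zhlod kbns
Hunk 2: at line 1 remove [qwyb] add [xwyun] -> 11 lines: jdczn ehz xwyun ety ghbqi lym bgvw olfc vhf zhlod kbns
Hunk 3: at line 6 remove [olfc,vhf] add [rii] -> 10 lines: jdczn ehz xwyun ety ghbqi lym bgvw rii zhlod kbns
Hunk 4: at line 2 remove [ety] add [isdf,vwm,xfolf] -> 12 lines: jdczn ehz xwyun isdf vwm xfolf ghbqi lym bgvw rii zhlod kbns
Hunk 5: at line 7 remove [bgvw] add [yvyh,qdy,tlsr] -> 14 lines: jdczn ehz xwyun isdf vwm xfolf ghbqi lym yvyh qdy tlsr rii zhlod kbns
Final line count: 14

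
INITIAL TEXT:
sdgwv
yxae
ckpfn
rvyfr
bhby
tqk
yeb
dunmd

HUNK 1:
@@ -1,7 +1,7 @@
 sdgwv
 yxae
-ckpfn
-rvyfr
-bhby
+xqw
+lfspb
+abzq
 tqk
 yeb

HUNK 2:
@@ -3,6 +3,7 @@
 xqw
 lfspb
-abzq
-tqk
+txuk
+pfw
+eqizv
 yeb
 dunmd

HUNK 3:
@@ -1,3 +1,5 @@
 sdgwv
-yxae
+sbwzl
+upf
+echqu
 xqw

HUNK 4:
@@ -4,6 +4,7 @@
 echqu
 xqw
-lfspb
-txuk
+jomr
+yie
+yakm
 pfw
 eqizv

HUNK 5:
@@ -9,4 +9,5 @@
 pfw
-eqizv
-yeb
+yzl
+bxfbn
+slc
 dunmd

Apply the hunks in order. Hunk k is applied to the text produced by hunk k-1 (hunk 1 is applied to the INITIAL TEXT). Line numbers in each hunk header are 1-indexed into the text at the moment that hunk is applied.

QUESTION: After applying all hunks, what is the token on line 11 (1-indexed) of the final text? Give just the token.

Answer: bxfbn

Derivation:
Hunk 1: at line 1 remove [ckpfn,rvyfr,bhby] add [xqw,lfspb,abzq] -> 8 lines: sdgwv yxae xqw lfspb abzq tqk yeb dunmd
Hunk 2: at line 3 remove [abzq,tqk] add [txuk,pfw,eqizv] -> 9 lines: sdgwv yxae xqw lfspb txuk pfw eqizv yeb dunmd
Hunk 3: at line 1 remove [yxae] add [sbwzl,upf,echqu] -> 11 lines: sdgwv sbwzl upf echqu xqw lfspb txuk pfw eqizv yeb dunmd
Hunk 4: at line 4 remove [lfspb,txuk] add [jomr,yie,yakm] -> 12 lines: sdgwv sbwzl upf echqu xqw jomr yie yakm pfw eqizv yeb dunmd
Hunk 5: at line 9 remove [eqizv,yeb] add [yzl,bxfbn,slc] -> 13 lines: sdgwv sbwzl upf echqu xqw jomr yie yakm pfw yzl bxfbn slc dunmd
Final line 11: bxfbn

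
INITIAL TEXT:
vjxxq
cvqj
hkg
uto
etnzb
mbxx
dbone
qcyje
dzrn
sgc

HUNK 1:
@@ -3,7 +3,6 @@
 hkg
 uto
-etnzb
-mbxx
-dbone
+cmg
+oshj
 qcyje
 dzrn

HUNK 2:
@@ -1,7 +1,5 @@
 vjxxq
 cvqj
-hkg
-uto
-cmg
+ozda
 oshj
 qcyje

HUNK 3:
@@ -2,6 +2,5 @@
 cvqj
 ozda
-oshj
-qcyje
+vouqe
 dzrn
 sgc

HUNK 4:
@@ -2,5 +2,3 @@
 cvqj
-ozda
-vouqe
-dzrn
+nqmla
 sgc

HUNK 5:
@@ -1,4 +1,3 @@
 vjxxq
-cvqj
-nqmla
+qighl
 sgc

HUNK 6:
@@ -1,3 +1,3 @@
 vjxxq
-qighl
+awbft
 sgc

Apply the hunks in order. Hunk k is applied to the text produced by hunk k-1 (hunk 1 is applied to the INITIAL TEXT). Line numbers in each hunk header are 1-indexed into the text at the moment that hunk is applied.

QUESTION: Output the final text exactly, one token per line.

Answer: vjxxq
awbft
sgc

Derivation:
Hunk 1: at line 3 remove [etnzb,mbxx,dbone] add [cmg,oshj] -> 9 lines: vjxxq cvqj hkg uto cmg oshj qcyje dzrn sgc
Hunk 2: at line 1 remove [hkg,uto,cmg] add [ozda] -> 7 lines: vjxxq cvqj ozda oshj qcyje dzrn sgc
Hunk 3: at line 2 remove [oshj,qcyje] add [vouqe] -> 6 lines: vjxxq cvqj ozda vouqe dzrn sgc
Hunk 4: at line 2 remove [ozda,vouqe,dzrn] add [nqmla] -> 4 lines: vjxxq cvqj nqmla sgc
Hunk 5: at line 1 remove [cvqj,nqmla] add [qighl] -> 3 lines: vjxxq qighl sgc
Hunk 6: at line 1 remove [qighl] add [awbft] -> 3 lines: vjxxq awbft sgc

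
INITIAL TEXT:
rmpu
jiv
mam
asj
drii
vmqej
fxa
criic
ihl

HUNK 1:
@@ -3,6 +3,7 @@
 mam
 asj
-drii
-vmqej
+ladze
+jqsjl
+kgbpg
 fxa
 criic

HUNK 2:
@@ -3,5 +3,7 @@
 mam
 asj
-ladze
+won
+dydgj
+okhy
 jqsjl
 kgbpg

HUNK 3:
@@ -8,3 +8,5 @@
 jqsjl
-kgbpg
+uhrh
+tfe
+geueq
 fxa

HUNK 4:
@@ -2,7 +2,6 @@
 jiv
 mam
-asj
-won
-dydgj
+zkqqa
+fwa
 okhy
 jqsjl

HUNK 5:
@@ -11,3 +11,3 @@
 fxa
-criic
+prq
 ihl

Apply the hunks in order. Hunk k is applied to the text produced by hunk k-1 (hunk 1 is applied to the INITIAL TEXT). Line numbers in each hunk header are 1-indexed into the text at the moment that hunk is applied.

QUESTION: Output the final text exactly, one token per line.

Hunk 1: at line 3 remove [drii,vmqej] add [ladze,jqsjl,kgbpg] -> 10 lines: rmpu jiv mam asj ladze jqsjl kgbpg fxa criic ihl
Hunk 2: at line 3 remove [ladze] add [won,dydgj,okhy] -> 12 lines: rmpu jiv mam asj won dydgj okhy jqsjl kgbpg fxa criic ihl
Hunk 3: at line 8 remove [kgbpg] add [uhrh,tfe,geueq] -> 14 lines: rmpu jiv mam asj won dydgj okhy jqsjl uhrh tfe geueq fxa criic ihl
Hunk 4: at line 2 remove [asj,won,dydgj] add [zkqqa,fwa] -> 13 lines: rmpu jiv mam zkqqa fwa okhy jqsjl uhrh tfe geueq fxa criic ihl
Hunk 5: at line 11 remove [criic] add [prq] -> 13 lines: rmpu jiv mam zkqqa fwa okhy jqsjl uhrh tfe geueq fxa prq ihl

Answer: rmpu
jiv
mam
zkqqa
fwa
okhy
jqsjl
uhrh
tfe
geueq
fxa
prq
ihl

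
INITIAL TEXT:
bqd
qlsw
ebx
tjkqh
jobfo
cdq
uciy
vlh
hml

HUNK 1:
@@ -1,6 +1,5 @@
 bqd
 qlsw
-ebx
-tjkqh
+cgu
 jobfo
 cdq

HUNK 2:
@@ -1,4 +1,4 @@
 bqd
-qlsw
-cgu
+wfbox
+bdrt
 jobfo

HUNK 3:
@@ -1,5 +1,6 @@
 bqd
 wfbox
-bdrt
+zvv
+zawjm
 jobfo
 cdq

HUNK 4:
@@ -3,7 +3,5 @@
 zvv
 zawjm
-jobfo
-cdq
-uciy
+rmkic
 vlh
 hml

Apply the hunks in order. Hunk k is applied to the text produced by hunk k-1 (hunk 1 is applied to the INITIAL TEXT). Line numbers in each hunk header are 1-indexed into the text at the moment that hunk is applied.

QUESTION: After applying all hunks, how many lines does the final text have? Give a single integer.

Answer: 7

Derivation:
Hunk 1: at line 1 remove [ebx,tjkqh] add [cgu] -> 8 lines: bqd qlsw cgu jobfo cdq uciy vlh hml
Hunk 2: at line 1 remove [qlsw,cgu] add [wfbox,bdrt] -> 8 lines: bqd wfbox bdrt jobfo cdq uciy vlh hml
Hunk 3: at line 1 remove [bdrt] add [zvv,zawjm] -> 9 lines: bqd wfbox zvv zawjm jobfo cdq uciy vlh hml
Hunk 4: at line 3 remove [jobfo,cdq,uciy] add [rmkic] -> 7 lines: bqd wfbox zvv zawjm rmkic vlh hml
Final line count: 7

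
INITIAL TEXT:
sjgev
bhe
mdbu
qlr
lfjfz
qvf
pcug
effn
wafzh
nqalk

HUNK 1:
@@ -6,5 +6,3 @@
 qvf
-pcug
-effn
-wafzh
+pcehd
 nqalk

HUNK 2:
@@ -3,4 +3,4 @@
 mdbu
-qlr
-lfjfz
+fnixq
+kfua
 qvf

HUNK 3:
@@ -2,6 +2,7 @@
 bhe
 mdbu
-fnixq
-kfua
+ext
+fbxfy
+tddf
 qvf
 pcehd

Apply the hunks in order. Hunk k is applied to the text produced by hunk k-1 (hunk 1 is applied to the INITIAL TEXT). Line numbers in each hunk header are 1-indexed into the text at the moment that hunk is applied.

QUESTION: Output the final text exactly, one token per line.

Answer: sjgev
bhe
mdbu
ext
fbxfy
tddf
qvf
pcehd
nqalk

Derivation:
Hunk 1: at line 6 remove [pcug,effn,wafzh] add [pcehd] -> 8 lines: sjgev bhe mdbu qlr lfjfz qvf pcehd nqalk
Hunk 2: at line 3 remove [qlr,lfjfz] add [fnixq,kfua] -> 8 lines: sjgev bhe mdbu fnixq kfua qvf pcehd nqalk
Hunk 3: at line 2 remove [fnixq,kfua] add [ext,fbxfy,tddf] -> 9 lines: sjgev bhe mdbu ext fbxfy tddf qvf pcehd nqalk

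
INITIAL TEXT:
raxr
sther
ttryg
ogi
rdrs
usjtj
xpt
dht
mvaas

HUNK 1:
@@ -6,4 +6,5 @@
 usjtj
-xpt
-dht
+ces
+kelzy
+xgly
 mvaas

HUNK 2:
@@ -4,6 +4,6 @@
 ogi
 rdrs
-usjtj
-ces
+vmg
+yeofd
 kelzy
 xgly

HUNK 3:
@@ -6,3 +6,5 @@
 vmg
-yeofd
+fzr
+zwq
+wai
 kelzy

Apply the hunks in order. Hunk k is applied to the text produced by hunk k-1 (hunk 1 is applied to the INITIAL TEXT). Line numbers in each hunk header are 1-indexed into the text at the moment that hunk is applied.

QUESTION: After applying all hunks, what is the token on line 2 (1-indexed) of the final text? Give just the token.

Hunk 1: at line 6 remove [xpt,dht] add [ces,kelzy,xgly] -> 10 lines: raxr sther ttryg ogi rdrs usjtj ces kelzy xgly mvaas
Hunk 2: at line 4 remove [usjtj,ces] add [vmg,yeofd] -> 10 lines: raxr sther ttryg ogi rdrs vmg yeofd kelzy xgly mvaas
Hunk 3: at line 6 remove [yeofd] add [fzr,zwq,wai] -> 12 lines: raxr sther ttryg ogi rdrs vmg fzr zwq wai kelzy xgly mvaas
Final line 2: sther

Answer: sther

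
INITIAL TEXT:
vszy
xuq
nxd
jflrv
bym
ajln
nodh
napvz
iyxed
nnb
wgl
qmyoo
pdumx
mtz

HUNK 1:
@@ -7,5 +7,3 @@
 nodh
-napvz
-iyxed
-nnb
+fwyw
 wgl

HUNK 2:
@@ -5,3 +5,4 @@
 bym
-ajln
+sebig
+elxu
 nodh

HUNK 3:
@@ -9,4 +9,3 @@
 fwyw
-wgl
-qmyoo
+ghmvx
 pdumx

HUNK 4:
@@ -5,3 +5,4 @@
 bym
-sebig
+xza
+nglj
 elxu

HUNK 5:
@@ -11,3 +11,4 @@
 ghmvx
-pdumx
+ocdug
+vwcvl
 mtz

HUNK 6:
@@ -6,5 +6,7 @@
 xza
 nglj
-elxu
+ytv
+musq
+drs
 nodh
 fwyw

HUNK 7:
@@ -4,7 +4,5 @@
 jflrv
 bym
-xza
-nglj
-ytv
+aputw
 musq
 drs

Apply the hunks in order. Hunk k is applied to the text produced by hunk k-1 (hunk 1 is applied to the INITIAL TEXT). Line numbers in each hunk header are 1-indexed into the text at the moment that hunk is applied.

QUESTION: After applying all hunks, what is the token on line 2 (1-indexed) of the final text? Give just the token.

Answer: xuq

Derivation:
Hunk 1: at line 7 remove [napvz,iyxed,nnb] add [fwyw] -> 12 lines: vszy xuq nxd jflrv bym ajln nodh fwyw wgl qmyoo pdumx mtz
Hunk 2: at line 5 remove [ajln] add [sebig,elxu] -> 13 lines: vszy xuq nxd jflrv bym sebig elxu nodh fwyw wgl qmyoo pdumx mtz
Hunk 3: at line 9 remove [wgl,qmyoo] add [ghmvx] -> 12 lines: vszy xuq nxd jflrv bym sebig elxu nodh fwyw ghmvx pdumx mtz
Hunk 4: at line 5 remove [sebig] add [xza,nglj] -> 13 lines: vszy xuq nxd jflrv bym xza nglj elxu nodh fwyw ghmvx pdumx mtz
Hunk 5: at line 11 remove [pdumx] add [ocdug,vwcvl] -> 14 lines: vszy xuq nxd jflrv bym xza nglj elxu nodh fwyw ghmvx ocdug vwcvl mtz
Hunk 6: at line 6 remove [elxu] add [ytv,musq,drs] -> 16 lines: vszy xuq nxd jflrv bym xza nglj ytv musq drs nodh fwyw ghmvx ocdug vwcvl mtz
Hunk 7: at line 4 remove [xza,nglj,ytv] add [aputw] -> 14 lines: vszy xuq nxd jflrv bym aputw musq drs nodh fwyw ghmvx ocdug vwcvl mtz
Final line 2: xuq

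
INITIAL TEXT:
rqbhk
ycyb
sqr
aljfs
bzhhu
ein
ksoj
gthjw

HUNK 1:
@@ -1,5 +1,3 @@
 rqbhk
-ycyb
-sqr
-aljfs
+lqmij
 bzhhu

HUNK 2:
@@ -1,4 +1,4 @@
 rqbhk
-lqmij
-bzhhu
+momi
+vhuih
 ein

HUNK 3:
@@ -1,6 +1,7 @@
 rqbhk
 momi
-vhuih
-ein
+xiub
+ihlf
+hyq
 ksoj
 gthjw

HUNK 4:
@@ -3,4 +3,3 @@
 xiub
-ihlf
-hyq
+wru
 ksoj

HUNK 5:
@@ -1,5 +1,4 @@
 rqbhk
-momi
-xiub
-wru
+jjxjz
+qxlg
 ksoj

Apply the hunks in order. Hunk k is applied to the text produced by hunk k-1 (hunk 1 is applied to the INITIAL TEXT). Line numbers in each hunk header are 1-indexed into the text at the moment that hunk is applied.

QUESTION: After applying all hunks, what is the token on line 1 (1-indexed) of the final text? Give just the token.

Hunk 1: at line 1 remove [ycyb,sqr,aljfs] add [lqmij] -> 6 lines: rqbhk lqmij bzhhu ein ksoj gthjw
Hunk 2: at line 1 remove [lqmij,bzhhu] add [momi,vhuih] -> 6 lines: rqbhk momi vhuih ein ksoj gthjw
Hunk 3: at line 1 remove [vhuih,ein] add [xiub,ihlf,hyq] -> 7 lines: rqbhk momi xiub ihlf hyq ksoj gthjw
Hunk 4: at line 3 remove [ihlf,hyq] add [wru] -> 6 lines: rqbhk momi xiub wru ksoj gthjw
Hunk 5: at line 1 remove [momi,xiub,wru] add [jjxjz,qxlg] -> 5 lines: rqbhk jjxjz qxlg ksoj gthjw
Final line 1: rqbhk

Answer: rqbhk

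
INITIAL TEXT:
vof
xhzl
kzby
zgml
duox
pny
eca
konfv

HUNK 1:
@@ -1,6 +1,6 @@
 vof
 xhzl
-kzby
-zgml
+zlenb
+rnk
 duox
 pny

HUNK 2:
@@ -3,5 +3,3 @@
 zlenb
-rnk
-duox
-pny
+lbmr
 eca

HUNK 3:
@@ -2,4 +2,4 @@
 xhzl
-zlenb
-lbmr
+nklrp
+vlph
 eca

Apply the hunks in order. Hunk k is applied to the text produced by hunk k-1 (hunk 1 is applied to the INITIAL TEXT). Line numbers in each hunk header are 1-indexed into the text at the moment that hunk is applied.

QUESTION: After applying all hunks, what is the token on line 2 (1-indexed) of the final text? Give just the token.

Hunk 1: at line 1 remove [kzby,zgml] add [zlenb,rnk] -> 8 lines: vof xhzl zlenb rnk duox pny eca konfv
Hunk 2: at line 3 remove [rnk,duox,pny] add [lbmr] -> 6 lines: vof xhzl zlenb lbmr eca konfv
Hunk 3: at line 2 remove [zlenb,lbmr] add [nklrp,vlph] -> 6 lines: vof xhzl nklrp vlph eca konfv
Final line 2: xhzl

Answer: xhzl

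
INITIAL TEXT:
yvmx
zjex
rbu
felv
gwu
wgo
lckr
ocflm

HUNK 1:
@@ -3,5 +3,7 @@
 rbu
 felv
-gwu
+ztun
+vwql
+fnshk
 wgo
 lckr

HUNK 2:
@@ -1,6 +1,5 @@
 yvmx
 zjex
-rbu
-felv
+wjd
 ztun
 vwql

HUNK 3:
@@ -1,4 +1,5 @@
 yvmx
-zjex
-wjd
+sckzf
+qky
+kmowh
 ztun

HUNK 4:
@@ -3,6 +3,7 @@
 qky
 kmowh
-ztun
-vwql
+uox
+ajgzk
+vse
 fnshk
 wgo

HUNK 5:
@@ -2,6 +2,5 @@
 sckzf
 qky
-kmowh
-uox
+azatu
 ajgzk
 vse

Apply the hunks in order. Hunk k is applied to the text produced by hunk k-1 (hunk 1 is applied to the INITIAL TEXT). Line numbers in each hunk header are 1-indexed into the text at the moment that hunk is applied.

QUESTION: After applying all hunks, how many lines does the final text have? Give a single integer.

Hunk 1: at line 3 remove [gwu] add [ztun,vwql,fnshk] -> 10 lines: yvmx zjex rbu felv ztun vwql fnshk wgo lckr ocflm
Hunk 2: at line 1 remove [rbu,felv] add [wjd] -> 9 lines: yvmx zjex wjd ztun vwql fnshk wgo lckr ocflm
Hunk 3: at line 1 remove [zjex,wjd] add [sckzf,qky,kmowh] -> 10 lines: yvmx sckzf qky kmowh ztun vwql fnshk wgo lckr ocflm
Hunk 4: at line 3 remove [ztun,vwql] add [uox,ajgzk,vse] -> 11 lines: yvmx sckzf qky kmowh uox ajgzk vse fnshk wgo lckr ocflm
Hunk 5: at line 2 remove [kmowh,uox] add [azatu] -> 10 lines: yvmx sckzf qky azatu ajgzk vse fnshk wgo lckr ocflm
Final line count: 10

Answer: 10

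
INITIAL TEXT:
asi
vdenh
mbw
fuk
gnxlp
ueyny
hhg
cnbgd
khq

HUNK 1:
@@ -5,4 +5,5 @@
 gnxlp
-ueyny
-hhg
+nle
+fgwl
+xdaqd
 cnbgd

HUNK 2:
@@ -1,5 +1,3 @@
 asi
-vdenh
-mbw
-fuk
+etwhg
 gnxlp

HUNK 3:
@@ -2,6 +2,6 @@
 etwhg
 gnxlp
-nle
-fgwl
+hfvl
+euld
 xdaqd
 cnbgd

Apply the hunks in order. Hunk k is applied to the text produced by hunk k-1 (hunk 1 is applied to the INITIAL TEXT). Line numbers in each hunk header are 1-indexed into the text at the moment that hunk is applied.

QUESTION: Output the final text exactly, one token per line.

Answer: asi
etwhg
gnxlp
hfvl
euld
xdaqd
cnbgd
khq

Derivation:
Hunk 1: at line 5 remove [ueyny,hhg] add [nle,fgwl,xdaqd] -> 10 lines: asi vdenh mbw fuk gnxlp nle fgwl xdaqd cnbgd khq
Hunk 2: at line 1 remove [vdenh,mbw,fuk] add [etwhg] -> 8 lines: asi etwhg gnxlp nle fgwl xdaqd cnbgd khq
Hunk 3: at line 2 remove [nle,fgwl] add [hfvl,euld] -> 8 lines: asi etwhg gnxlp hfvl euld xdaqd cnbgd khq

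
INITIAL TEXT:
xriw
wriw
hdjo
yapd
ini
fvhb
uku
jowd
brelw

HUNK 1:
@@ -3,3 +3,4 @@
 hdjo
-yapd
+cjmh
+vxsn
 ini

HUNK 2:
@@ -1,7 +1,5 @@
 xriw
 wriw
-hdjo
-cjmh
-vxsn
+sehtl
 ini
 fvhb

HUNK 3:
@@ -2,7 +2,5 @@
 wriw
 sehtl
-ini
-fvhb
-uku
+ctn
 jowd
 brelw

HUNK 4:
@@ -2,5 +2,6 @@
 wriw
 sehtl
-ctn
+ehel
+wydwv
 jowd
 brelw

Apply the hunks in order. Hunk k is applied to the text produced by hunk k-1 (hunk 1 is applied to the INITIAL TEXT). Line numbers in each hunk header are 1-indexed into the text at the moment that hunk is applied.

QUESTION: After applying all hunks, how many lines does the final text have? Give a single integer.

Answer: 7

Derivation:
Hunk 1: at line 3 remove [yapd] add [cjmh,vxsn] -> 10 lines: xriw wriw hdjo cjmh vxsn ini fvhb uku jowd brelw
Hunk 2: at line 1 remove [hdjo,cjmh,vxsn] add [sehtl] -> 8 lines: xriw wriw sehtl ini fvhb uku jowd brelw
Hunk 3: at line 2 remove [ini,fvhb,uku] add [ctn] -> 6 lines: xriw wriw sehtl ctn jowd brelw
Hunk 4: at line 2 remove [ctn] add [ehel,wydwv] -> 7 lines: xriw wriw sehtl ehel wydwv jowd brelw
Final line count: 7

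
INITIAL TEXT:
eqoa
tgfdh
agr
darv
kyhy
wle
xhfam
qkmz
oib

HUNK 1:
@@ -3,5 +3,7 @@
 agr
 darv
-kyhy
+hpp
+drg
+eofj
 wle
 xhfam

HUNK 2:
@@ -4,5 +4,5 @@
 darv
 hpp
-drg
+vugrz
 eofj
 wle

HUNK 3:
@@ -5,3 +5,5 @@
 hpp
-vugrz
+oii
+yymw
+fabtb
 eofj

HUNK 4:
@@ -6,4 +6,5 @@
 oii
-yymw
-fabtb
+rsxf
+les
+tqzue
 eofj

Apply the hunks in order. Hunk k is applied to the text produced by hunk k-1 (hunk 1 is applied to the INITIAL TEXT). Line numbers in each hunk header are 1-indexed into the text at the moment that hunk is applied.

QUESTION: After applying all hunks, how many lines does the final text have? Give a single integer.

Hunk 1: at line 3 remove [kyhy] add [hpp,drg,eofj] -> 11 lines: eqoa tgfdh agr darv hpp drg eofj wle xhfam qkmz oib
Hunk 2: at line 4 remove [drg] add [vugrz] -> 11 lines: eqoa tgfdh agr darv hpp vugrz eofj wle xhfam qkmz oib
Hunk 3: at line 5 remove [vugrz] add [oii,yymw,fabtb] -> 13 lines: eqoa tgfdh agr darv hpp oii yymw fabtb eofj wle xhfam qkmz oib
Hunk 4: at line 6 remove [yymw,fabtb] add [rsxf,les,tqzue] -> 14 lines: eqoa tgfdh agr darv hpp oii rsxf les tqzue eofj wle xhfam qkmz oib
Final line count: 14

Answer: 14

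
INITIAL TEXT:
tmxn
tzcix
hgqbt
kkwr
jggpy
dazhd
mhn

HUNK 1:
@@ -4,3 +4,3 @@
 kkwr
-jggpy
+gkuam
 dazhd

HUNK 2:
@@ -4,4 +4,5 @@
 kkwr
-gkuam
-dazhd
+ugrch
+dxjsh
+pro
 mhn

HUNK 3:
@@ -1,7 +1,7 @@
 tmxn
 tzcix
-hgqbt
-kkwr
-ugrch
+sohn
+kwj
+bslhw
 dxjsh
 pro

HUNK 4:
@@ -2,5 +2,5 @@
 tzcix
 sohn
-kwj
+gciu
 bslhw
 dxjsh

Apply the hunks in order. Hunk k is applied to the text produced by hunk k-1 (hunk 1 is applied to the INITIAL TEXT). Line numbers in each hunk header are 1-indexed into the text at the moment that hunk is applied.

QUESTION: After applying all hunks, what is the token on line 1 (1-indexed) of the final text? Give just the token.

Answer: tmxn

Derivation:
Hunk 1: at line 4 remove [jggpy] add [gkuam] -> 7 lines: tmxn tzcix hgqbt kkwr gkuam dazhd mhn
Hunk 2: at line 4 remove [gkuam,dazhd] add [ugrch,dxjsh,pro] -> 8 lines: tmxn tzcix hgqbt kkwr ugrch dxjsh pro mhn
Hunk 3: at line 1 remove [hgqbt,kkwr,ugrch] add [sohn,kwj,bslhw] -> 8 lines: tmxn tzcix sohn kwj bslhw dxjsh pro mhn
Hunk 4: at line 2 remove [kwj] add [gciu] -> 8 lines: tmxn tzcix sohn gciu bslhw dxjsh pro mhn
Final line 1: tmxn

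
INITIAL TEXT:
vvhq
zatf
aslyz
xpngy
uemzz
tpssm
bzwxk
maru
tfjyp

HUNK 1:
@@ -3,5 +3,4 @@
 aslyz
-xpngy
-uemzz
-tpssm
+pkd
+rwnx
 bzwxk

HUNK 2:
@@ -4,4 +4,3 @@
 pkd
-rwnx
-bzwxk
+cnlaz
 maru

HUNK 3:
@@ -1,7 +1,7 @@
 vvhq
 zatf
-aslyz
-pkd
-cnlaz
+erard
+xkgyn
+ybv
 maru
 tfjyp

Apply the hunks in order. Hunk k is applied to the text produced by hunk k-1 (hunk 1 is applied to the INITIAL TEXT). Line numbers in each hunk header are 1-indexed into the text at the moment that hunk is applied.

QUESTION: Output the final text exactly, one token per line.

Hunk 1: at line 3 remove [xpngy,uemzz,tpssm] add [pkd,rwnx] -> 8 lines: vvhq zatf aslyz pkd rwnx bzwxk maru tfjyp
Hunk 2: at line 4 remove [rwnx,bzwxk] add [cnlaz] -> 7 lines: vvhq zatf aslyz pkd cnlaz maru tfjyp
Hunk 3: at line 1 remove [aslyz,pkd,cnlaz] add [erard,xkgyn,ybv] -> 7 lines: vvhq zatf erard xkgyn ybv maru tfjyp

Answer: vvhq
zatf
erard
xkgyn
ybv
maru
tfjyp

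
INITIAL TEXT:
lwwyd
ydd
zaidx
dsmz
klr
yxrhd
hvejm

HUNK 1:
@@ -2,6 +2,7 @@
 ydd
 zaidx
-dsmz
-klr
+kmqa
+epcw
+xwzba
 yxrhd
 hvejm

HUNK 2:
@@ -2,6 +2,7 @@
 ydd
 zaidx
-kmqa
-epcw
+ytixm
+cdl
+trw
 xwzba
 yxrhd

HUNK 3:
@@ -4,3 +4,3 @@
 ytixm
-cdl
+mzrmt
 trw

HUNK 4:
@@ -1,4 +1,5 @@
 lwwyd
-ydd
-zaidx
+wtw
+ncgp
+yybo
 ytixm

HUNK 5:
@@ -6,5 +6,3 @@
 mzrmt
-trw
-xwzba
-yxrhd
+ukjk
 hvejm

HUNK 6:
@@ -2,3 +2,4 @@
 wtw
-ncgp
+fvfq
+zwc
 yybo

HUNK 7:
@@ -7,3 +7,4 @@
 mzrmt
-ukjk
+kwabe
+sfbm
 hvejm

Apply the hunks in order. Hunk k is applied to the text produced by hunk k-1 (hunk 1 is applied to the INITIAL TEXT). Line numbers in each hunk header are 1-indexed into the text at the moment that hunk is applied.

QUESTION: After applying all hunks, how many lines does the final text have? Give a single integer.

Hunk 1: at line 2 remove [dsmz,klr] add [kmqa,epcw,xwzba] -> 8 lines: lwwyd ydd zaidx kmqa epcw xwzba yxrhd hvejm
Hunk 2: at line 2 remove [kmqa,epcw] add [ytixm,cdl,trw] -> 9 lines: lwwyd ydd zaidx ytixm cdl trw xwzba yxrhd hvejm
Hunk 3: at line 4 remove [cdl] add [mzrmt] -> 9 lines: lwwyd ydd zaidx ytixm mzrmt trw xwzba yxrhd hvejm
Hunk 4: at line 1 remove [ydd,zaidx] add [wtw,ncgp,yybo] -> 10 lines: lwwyd wtw ncgp yybo ytixm mzrmt trw xwzba yxrhd hvejm
Hunk 5: at line 6 remove [trw,xwzba,yxrhd] add [ukjk] -> 8 lines: lwwyd wtw ncgp yybo ytixm mzrmt ukjk hvejm
Hunk 6: at line 2 remove [ncgp] add [fvfq,zwc] -> 9 lines: lwwyd wtw fvfq zwc yybo ytixm mzrmt ukjk hvejm
Hunk 7: at line 7 remove [ukjk] add [kwabe,sfbm] -> 10 lines: lwwyd wtw fvfq zwc yybo ytixm mzrmt kwabe sfbm hvejm
Final line count: 10

Answer: 10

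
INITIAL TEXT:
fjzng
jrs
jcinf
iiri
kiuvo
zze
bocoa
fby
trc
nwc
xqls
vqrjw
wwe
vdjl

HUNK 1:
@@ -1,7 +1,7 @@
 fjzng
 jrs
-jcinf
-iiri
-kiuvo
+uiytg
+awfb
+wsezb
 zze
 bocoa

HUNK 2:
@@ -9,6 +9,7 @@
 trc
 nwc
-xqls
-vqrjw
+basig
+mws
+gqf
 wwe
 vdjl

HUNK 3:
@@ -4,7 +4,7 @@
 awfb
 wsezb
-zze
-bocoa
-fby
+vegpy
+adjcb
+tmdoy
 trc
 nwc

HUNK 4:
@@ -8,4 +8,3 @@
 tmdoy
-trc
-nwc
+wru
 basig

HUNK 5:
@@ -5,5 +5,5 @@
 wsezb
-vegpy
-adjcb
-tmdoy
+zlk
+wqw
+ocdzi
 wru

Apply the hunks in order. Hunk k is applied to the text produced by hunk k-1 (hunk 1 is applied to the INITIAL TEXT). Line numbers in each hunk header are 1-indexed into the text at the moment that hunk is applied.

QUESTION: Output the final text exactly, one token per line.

Answer: fjzng
jrs
uiytg
awfb
wsezb
zlk
wqw
ocdzi
wru
basig
mws
gqf
wwe
vdjl

Derivation:
Hunk 1: at line 1 remove [jcinf,iiri,kiuvo] add [uiytg,awfb,wsezb] -> 14 lines: fjzng jrs uiytg awfb wsezb zze bocoa fby trc nwc xqls vqrjw wwe vdjl
Hunk 2: at line 9 remove [xqls,vqrjw] add [basig,mws,gqf] -> 15 lines: fjzng jrs uiytg awfb wsezb zze bocoa fby trc nwc basig mws gqf wwe vdjl
Hunk 3: at line 4 remove [zze,bocoa,fby] add [vegpy,adjcb,tmdoy] -> 15 lines: fjzng jrs uiytg awfb wsezb vegpy adjcb tmdoy trc nwc basig mws gqf wwe vdjl
Hunk 4: at line 8 remove [trc,nwc] add [wru] -> 14 lines: fjzng jrs uiytg awfb wsezb vegpy adjcb tmdoy wru basig mws gqf wwe vdjl
Hunk 5: at line 5 remove [vegpy,adjcb,tmdoy] add [zlk,wqw,ocdzi] -> 14 lines: fjzng jrs uiytg awfb wsezb zlk wqw ocdzi wru basig mws gqf wwe vdjl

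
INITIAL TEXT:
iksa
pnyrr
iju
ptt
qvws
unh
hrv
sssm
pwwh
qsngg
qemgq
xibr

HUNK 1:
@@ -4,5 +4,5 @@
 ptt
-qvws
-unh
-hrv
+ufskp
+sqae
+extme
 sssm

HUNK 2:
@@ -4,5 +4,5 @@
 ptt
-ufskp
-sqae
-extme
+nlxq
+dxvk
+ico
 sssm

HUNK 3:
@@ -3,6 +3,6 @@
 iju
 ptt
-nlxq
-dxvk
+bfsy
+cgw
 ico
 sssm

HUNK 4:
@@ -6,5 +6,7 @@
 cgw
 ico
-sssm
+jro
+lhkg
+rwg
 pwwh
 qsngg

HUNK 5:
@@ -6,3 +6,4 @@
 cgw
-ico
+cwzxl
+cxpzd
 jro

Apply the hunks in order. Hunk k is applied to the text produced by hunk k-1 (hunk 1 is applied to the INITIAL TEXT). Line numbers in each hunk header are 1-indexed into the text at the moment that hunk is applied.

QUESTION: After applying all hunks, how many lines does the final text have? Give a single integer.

Hunk 1: at line 4 remove [qvws,unh,hrv] add [ufskp,sqae,extme] -> 12 lines: iksa pnyrr iju ptt ufskp sqae extme sssm pwwh qsngg qemgq xibr
Hunk 2: at line 4 remove [ufskp,sqae,extme] add [nlxq,dxvk,ico] -> 12 lines: iksa pnyrr iju ptt nlxq dxvk ico sssm pwwh qsngg qemgq xibr
Hunk 3: at line 3 remove [nlxq,dxvk] add [bfsy,cgw] -> 12 lines: iksa pnyrr iju ptt bfsy cgw ico sssm pwwh qsngg qemgq xibr
Hunk 4: at line 6 remove [sssm] add [jro,lhkg,rwg] -> 14 lines: iksa pnyrr iju ptt bfsy cgw ico jro lhkg rwg pwwh qsngg qemgq xibr
Hunk 5: at line 6 remove [ico] add [cwzxl,cxpzd] -> 15 lines: iksa pnyrr iju ptt bfsy cgw cwzxl cxpzd jro lhkg rwg pwwh qsngg qemgq xibr
Final line count: 15

Answer: 15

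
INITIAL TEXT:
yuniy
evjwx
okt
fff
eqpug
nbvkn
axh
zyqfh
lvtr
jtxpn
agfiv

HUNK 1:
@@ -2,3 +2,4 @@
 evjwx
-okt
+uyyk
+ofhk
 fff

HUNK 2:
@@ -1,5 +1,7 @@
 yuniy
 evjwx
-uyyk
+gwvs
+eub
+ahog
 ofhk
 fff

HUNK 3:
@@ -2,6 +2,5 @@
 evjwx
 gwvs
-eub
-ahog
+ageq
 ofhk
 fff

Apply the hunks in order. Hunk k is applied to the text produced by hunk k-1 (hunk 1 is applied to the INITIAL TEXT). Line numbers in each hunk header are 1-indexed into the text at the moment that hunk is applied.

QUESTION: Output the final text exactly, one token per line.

Answer: yuniy
evjwx
gwvs
ageq
ofhk
fff
eqpug
nbvkn
axh
zyqfh
lvtr
jtxpn
agfiv

Derivation:
Hunk 1: at line 2 remove [okt] add [uyyk,ofhk] -> 12 lines: yuniy evjwx uyyk ofhk fff eqpug nbvkn axh zyqfh lvtr jtxpn agfiv
Hunk 2: at line 1 remove [uyyk] add [gwvs,eub,ahog] -> 14 lines: yuniy evjwx gwvs eub ahog ofhk fff eqpug nbvkn axh zyqfh lvtr jtxpn agfiv
Hunk 3: at line 2 remove [eub,ahog] add [ageq] -> 13 lines: yuniy evjwx gwvs ageq ofhk fff eqpug nbvkn axh zyqfh lvtr jtxpn agfiv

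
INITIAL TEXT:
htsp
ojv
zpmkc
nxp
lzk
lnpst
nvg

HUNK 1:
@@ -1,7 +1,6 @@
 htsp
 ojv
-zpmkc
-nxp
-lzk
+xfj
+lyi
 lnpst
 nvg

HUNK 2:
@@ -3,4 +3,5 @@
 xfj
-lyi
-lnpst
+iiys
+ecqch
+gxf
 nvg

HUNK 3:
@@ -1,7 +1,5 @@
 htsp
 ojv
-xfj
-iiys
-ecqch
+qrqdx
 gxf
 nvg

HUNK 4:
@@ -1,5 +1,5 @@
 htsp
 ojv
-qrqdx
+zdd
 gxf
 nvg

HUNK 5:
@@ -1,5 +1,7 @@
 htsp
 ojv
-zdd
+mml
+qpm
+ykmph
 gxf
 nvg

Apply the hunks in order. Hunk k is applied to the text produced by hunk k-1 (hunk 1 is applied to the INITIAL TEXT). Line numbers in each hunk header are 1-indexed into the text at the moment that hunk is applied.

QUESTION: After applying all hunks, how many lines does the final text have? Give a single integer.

Answer: 7

Derivation:
Hunk 1: at line 1 remove [zpmkc,nxp,lzk] add [xfj,lyi] -> 6 lines: htsp ojv xfj lyi lnpst nvg
Hunk 2: at line 3 remove [lyi,lnpst] add [iiys,ecqch,gxf] -> 7 lines: htsp ojv xfj iiys ecqch gxf nvg
Hunk 3: at line 1 remove [xfj,iiys,ecqch] add [qrqdx] -> 5 lines: htsp ojv qrqdx gxf nvg
Hunk 4: at line 1 remove [qrqdx] add [zdd] -> 5 lines: htsp ojv zdd gxf nvg
Hunk 5: at line 1 remove [zdd] add [mml,qpm,ykmph] -> 7 lines: htsp ojv mml qpm ykmph gxf nvg
Final line count: 7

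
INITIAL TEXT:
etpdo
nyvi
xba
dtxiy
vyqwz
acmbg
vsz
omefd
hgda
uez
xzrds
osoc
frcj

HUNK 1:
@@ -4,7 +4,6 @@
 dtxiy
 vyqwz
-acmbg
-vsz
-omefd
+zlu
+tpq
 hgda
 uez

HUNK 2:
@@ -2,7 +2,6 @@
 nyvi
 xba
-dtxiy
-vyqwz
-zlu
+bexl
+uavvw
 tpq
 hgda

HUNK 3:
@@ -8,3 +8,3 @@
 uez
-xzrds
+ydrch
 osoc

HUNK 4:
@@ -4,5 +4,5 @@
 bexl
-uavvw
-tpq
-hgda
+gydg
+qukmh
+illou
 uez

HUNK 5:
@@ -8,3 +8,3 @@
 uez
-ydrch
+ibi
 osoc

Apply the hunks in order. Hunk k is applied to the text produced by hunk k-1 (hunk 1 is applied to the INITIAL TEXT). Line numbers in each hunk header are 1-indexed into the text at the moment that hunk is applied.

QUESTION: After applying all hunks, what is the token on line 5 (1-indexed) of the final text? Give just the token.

Answer: gydg

Derivation:
Hunk 1: at line 4 remove [acmbg,vsz,omefd] add [zlu,tpq] -> 12 lines: etpdo nyvi xba dtxiy vyqwz zlu tpq hgda uez xzrds osoc frcj
Hunk 2: at line 2 remove [dtxiy,vyqwz,zlu] add [bexl,uavvw] -> 11 lines: etpdo nyvi xba bexl uavvw tpq hgda uez xzrds osoc frcj
Hunk 3: at line 8 remove [xzrds] add [ydrch] -> 11 lines: etpdo nyvi xba bexl uavvw tpq hgda uez ydrch osoc frcj
Hunk 4: at line 4 remove [uavvw,tpq,hgda] add [gydg,qukmh,illou] -> 11 lines: etpdo nyvi xba bexl gydg qukmh illou uez ydrch osoc frcj
Hunk 5: at line 8 remove [ydrch] add [ibi] -> 11 lines: etpdo nyvi xba bexl gydg qukmh illou uez ibi osoc frcj
Final line 5: gydg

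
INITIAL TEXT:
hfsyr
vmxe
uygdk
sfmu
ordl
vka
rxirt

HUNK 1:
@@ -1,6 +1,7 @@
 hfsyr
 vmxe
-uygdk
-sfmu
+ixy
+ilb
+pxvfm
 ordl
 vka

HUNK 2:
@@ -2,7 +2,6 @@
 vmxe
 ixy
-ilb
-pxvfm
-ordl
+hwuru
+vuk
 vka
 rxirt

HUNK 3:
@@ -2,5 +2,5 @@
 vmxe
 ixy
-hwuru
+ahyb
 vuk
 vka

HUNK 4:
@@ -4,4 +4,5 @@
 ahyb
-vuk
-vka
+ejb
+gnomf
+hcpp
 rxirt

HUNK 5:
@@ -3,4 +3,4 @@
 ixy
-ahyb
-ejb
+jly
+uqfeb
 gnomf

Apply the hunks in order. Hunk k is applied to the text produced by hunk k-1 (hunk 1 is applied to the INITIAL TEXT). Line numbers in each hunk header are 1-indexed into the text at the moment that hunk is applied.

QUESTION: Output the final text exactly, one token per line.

Hunk 1: at line 1 remove [uygdk,sfmu] add [ixy,ilb,pxvfm] -> 8 lines: hfsyr vmxe ixy ilb pxvfm ordl vka rxirt
Hunk 2: at line 2 remove [ilb,pxvfm,ordl] add [hwuru,vuk] -> 7 lines: hfsyr vmxe ixy hwuru vuk vka rxirt
Hunk 3: at line 2 remove [hwuru] add [ahyb] -> 7 lines: hfsyr vmxe ixy ahyb vuk vka rxirt
Hunk 4: at line 4 remove [vuk,vka] add [ejb,gnomf,hcpp] -> 8 lines: hfsyr vmxe ixy ahyb ejb gnomf hcpp rxirt
Hunk 5: at line 3 remove [ahyb,ejb] add [jly,uqfeb] -> 8 lines: hfsyr vmxe ixy jly uqfeb gnomf hcpp rxirt

Answer: hfsyr
vmxe
ixy
jly
uqfeb
gnomf
hcpp
rxirt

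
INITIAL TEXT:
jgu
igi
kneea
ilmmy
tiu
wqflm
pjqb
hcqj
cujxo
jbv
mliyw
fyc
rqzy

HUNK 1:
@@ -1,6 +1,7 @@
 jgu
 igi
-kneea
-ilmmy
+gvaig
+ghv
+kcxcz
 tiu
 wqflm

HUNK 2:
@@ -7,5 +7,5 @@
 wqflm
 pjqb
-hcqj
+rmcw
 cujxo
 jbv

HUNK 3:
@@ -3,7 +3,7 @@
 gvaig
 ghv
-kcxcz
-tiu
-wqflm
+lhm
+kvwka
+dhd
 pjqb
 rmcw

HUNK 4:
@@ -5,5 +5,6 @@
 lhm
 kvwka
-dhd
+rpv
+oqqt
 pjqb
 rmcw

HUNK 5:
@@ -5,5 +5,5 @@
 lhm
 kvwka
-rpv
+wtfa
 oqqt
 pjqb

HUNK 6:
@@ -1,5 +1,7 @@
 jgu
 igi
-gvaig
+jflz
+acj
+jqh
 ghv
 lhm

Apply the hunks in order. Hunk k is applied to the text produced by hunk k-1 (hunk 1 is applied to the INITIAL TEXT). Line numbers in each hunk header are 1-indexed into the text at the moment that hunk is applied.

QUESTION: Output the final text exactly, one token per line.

Hunk 1: at line 1 remove [kneea,ilmmy] add [gvaig,ghv,kcxcz] -> 14 lines: jgu igi gvaig ghv kcxcz tiu wqflm pjqb hcqj cujxo jbv mliyw fyc rqzy
Hunk 2: at line 7 remove [hcqj] add [rmcw] -> 14 lines: jgu igi gvaig ghv kcxcz tiu wqflm pjqb rmcw cujxo jbv mliyw fyc rqzy
Hunk 3: at line 3 remove [kcxcz,tiu,wqflm] add [lhm,kvwka,dhd] -> 14 lines: jgu igi gvaig ghv lhm kvwka dhd pjqb rmcw cujxo jbv mliyw fyc rqzy
Hunk 4: at line 5 remove [dhd] add [rpv,oqqt] -> 15 lines: jgu igi gvaig ghv lhm kvwka rpv oqqt pjqb rmcw cujxo jbv mliyw fyc rqzy
Hunk 5: at line 5 remove [rpv] add [wtfa] -> 15 lines: jgu igi gvaig ghv lhm kvwka wtfa oqqt pjqb rmcw cujxo jbv mliyw fyc rqzy
Hunk 6: at line 1 remove [gvaig] add [jflz,acj,jqh] -> 17 lines: jgu igi jflz acj jqh ghv lhm kvwka wtfa oqqt pjqb rmcw cujxo jbv mliyw fyc rqzy

Answer: jgu
igi
jflz
acj
jqh
ghv
lhm
kvwka
wtfa
oqqt
pjqb
rmcw
cujxo
jbv
mliyw
fyc
rqzy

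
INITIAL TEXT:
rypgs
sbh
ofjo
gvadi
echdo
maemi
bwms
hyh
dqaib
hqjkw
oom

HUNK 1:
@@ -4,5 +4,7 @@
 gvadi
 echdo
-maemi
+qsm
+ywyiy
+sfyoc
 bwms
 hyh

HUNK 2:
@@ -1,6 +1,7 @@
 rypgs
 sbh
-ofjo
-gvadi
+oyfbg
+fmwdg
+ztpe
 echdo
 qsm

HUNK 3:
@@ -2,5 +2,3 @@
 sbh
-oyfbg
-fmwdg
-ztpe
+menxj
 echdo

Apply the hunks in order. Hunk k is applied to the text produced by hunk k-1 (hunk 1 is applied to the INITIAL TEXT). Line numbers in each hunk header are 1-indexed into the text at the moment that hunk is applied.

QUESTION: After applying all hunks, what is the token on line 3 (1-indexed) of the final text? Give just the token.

Answer: menxj

Derivation:
Hunk 1: at line 4 remove [maemi] add [qsm,ywyiy,sfyoc] -> 13 lines: rypgs sbh ofjo gvadi echdo qsm ywyiy sfyoc bwms hyh dqaib hqjkw oom
Hunk 2: at line 1 remove [ofjo,gvadi] add [oyfbg,fmwdg,ztpe] -> 14 lines: rypgs sbh oyfbg fmwdg ztpe echdo qsm ywyiy sfyoc bwms hyh dqaib hqjkw oom
Hunk 3: at line 2 remove [oyfbg,fmwdg,ztpe] add [menxj] -> 12 lines: rypgs sbh menxj echdo qsm ywyiy sfyoc bwms hyh dqaib hqjkw oom
Final line 3: menxj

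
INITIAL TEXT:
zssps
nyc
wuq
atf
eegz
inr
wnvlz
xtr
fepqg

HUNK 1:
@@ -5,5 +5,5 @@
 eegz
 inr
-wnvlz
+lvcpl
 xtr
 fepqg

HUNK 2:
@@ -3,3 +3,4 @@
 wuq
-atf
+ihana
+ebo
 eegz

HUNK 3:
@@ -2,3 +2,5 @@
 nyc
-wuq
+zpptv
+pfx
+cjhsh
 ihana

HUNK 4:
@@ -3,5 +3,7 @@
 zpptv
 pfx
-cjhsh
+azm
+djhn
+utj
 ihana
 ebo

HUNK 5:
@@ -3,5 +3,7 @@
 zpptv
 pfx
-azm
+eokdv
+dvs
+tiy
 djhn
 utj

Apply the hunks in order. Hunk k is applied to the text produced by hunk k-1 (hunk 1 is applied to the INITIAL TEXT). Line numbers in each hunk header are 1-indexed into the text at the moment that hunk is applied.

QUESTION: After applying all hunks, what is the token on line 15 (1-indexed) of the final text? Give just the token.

Answer: xtr

Derivation:
Hunk 1: at line 5 remove [wnvlz] add [lvcpl] -> 9 lines: zssps nyc wuq atf eegz inr lvcpl xtr fepqg
Hunk 2: at line 3 remove [atf] add [ihana,ebo] -> 10 lines: zssps nyc wuq ihana ebo eegz inr lvcpl xtr fepqg
Hunk 3: at line 2 remove [wuq] add [zpptv,pfx,cjhsh] -> 12 lines: zssps nyc zpptv pfx cjhsh ihana ebo eegz inr lvcpl xtr fepqg
Hunk 4: at line 3 remove [cjhsh] add [azm,djhn,utj] -> 14 lines: zssps nyc zpptv pfx azm djhn utj ihana ebo eegz inr lvcpl xtr fepqg
Hunk 5: at line 3 remove [azm] add [eokdv,dvs,tiy] -> 16 lines: zssps nyc zpptv pfx eokdv dvs tiy djhn utj ihana ebo eegz inr lvcpl xtr fepqg
Final line 15: xtr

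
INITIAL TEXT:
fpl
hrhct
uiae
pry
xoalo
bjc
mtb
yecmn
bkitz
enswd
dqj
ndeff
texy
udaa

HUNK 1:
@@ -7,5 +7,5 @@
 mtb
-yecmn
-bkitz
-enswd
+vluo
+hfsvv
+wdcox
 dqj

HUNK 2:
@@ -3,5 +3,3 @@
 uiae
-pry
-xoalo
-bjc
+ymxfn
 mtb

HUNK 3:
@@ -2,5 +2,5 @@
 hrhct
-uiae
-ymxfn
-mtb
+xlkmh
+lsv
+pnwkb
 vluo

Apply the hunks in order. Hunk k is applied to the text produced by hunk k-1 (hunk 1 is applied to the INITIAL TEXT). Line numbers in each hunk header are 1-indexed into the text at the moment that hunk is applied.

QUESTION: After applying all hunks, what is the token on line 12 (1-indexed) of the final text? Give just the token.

Hunk 1: at line 7 remove [yecmn,bkitz,enswd] add [vluo,hfsvv,wdcox] -> 14 lines: fpl hrhct uiae pry xoalo bjc mtb vluo hfsvv wdcox dqj ndeff texy udaa
Hunk 2: at line 3 remove [pry,xoalo,bjc] add [ymxfn] -> 12 lines: fpl hrhct uiae ymxfn mtb vluo hfsvv wdcox dqj ndeff texy udaa
Hunk 3: at line 2 remove [uiae,ymxfn,mtb] add [xlkmh,lsv,pnwkb] -> 12 lines: fpl hrhct xlkmh lsv pnwkb vluo hfsvv wdcox dqj ndeff texy udaa
Final line 12: udaa

Answer: udaa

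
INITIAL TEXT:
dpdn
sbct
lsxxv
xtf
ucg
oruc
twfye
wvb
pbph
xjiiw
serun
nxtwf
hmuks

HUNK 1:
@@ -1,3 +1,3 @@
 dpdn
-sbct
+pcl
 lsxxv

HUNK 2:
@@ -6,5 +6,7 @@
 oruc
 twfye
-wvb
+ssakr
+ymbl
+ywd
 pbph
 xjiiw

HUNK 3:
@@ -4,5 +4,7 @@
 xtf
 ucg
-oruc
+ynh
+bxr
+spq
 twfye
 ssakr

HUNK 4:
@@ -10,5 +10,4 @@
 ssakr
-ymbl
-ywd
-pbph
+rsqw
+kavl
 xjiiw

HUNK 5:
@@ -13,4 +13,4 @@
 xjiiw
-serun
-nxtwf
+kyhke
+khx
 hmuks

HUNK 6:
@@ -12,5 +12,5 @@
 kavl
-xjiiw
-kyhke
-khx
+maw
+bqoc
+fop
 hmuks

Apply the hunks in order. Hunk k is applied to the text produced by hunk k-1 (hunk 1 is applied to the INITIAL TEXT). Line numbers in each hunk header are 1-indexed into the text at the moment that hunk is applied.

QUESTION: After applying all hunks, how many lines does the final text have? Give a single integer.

Hunk 1: at line 1 remove [sbct] add [pcl] -> 13 lines: dpdn pcl lsxxv xtf ucg oruc twfye wvb pbph xjiiw serun nxtwf hmuks
Hunk 2: at line 6 remove [wvb] add [ssakr,ymbl,ywd] -> 15 lines: dpdn pcl lsxxv xtf ucg oruc twfye ssakr ymbl ywd pbph xjiiw serun nxtwf hmuks
Hunk 3: at line 4 remove [oruc] add [ynh,bxr,spq] -> 17 lines: dpdn pcl lsxxv xtf ucg ynh bxr spq twfye ssakr ymbl ywd pbph xjiiw serun nxtwf hmuks
Hunk 4: at line 10 remove [ymbl,ywd,pbph] add [rsqw,kavl] -> 16 lines: dpdn pcl lsxxv xtf ucg ynh bxr spq twfye ssakr rsqw kavl xjiiw serun nxtwf hmuks
Hunk 5: at line 13 remove [serun,nxtwf] add [kyhke,khx] -> 16 lines: dpdn pcl lsxxv xtf ucg ynh bxr spq twfye ssakr rsqw kavl xjiiw kyhke khx hmuks
Hunk 6: at line 12 remove [xjiiw,kyhke,khx] add [maw,bqoc,fop] -> 16 lines: dpdn pcl lsxxv xtf ucg ynh bxr spq twfye ssakr rsqw kavl maw bqoc fop hmuks
Final line count: 16

Answer: 16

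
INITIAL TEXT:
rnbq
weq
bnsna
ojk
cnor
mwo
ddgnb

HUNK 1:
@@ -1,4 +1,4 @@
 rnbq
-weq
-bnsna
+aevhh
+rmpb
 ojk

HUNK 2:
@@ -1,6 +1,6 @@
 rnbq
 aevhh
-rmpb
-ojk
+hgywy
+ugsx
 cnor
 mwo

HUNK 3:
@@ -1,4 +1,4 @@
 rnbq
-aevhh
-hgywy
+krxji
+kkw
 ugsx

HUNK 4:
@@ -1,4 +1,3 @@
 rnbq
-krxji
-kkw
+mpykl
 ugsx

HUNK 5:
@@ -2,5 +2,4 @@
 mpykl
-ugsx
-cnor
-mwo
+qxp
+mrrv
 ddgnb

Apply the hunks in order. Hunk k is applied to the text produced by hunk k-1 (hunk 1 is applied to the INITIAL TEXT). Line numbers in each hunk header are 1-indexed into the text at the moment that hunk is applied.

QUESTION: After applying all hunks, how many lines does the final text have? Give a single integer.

Hunk 1: at line 1 remove [weq,bnsna] add [aevhh,rmpb] -> 7 lines: rnbq aevhh rmpb ojk cnor mwo ddgnb
Hunk 2: at line 1 remove [rmpb,ojk] add [hgywy,ugsx] -> 7 lines: rnbq aevhh hgywy ugsx cnor mwo ddgnb
Hunk 3: at line 1 remove [aevhh,hgywy] add [krxji,kkw] -> 7 lines: rnbq krxji kkw ugsx cnor mwo ddgnb
Hunk 4: at line 1 remove [krxji,kkw] add [mpykl] -> 6 lines: rnbq mpykl ugsx cnor mwo ddgnb
Hunk 5: at line 2 remove [ugsx,cnor,mwo] add [qxp,mrrv] -> 5 lines: rnbq mpykl qxp mrrv ddgnb
Final line count: 5

Answer: 5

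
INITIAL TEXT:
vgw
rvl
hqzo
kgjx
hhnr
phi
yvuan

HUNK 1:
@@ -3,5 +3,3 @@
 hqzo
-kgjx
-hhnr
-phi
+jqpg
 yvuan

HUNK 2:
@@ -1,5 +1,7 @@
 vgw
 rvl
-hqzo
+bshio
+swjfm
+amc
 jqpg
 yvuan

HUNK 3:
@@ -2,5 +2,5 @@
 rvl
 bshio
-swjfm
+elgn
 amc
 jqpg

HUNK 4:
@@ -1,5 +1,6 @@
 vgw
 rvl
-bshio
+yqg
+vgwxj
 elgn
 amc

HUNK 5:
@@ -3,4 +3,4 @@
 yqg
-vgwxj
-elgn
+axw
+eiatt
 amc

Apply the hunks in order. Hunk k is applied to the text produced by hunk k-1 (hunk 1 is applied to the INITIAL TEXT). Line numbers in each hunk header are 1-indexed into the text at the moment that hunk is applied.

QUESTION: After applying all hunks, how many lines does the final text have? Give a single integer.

Hunk 1: at line 3 remove [kgjx,hhnr,phi] add [jqpg] -> 5 lines: vgw rvl hqzo jqpg yvuan
Hunk 2: at line 1 remove [hqzo] add [bshio,swjfm,amc] -> 7 lines: vgw rvl bshio swjfm amc jqpg yvuan
Hunk 3: at line 2 remove [swjfm] add [elgn] -> 7 lines: vgw rvl bshio elgn amc jqpg yvuan
Hunk 4: at line 1 remove [bshio] add [yqg,vgwxj] -> 8 lines: vgw rvl yqg vgwxj elgn amc jqpg yvuan
Hunk 5: at line 3 remove [vgwxj,elgn] add [axw,eiatt] -> 8 lines: vgw rvl yqg axw eiatt amc jqpg yvuan
Final line count: 8

Answer: 8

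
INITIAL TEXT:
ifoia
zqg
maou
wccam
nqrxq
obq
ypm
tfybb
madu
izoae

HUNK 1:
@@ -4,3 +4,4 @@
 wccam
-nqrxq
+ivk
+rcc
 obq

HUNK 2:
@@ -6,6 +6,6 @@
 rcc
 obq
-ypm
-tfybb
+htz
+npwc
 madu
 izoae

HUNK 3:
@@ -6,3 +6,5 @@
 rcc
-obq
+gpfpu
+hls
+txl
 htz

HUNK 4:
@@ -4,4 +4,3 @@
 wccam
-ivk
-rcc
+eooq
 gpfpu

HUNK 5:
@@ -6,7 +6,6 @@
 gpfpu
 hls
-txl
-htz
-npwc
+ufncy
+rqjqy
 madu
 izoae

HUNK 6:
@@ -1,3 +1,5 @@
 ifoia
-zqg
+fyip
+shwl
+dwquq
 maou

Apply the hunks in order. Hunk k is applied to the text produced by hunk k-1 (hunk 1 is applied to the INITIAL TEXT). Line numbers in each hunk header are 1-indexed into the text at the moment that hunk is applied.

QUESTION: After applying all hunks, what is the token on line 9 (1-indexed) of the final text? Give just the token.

Answer: hls

Derivation:
Hunk 1: at line 4 remove [nqrxq] add [ivk,rcc] -> 11 lines: ifoia zqg maou wccam ivk rcc obq ypm tfybb madu izoae
Hunk 2: at line 6 remove [ypm,tfybb] add [htz,npwc] -> 11 lines: ifoia zqg maou wccam ivk rcc obq htz npwc madu izoae
Hunk 3: at line 6 remove [obq] add [gpfpu,hls,txl] -> 13 lines: ifoia zqg maou wccam ivk rcc gpfpu hls txl htz npwc madu izoae
Hunk 4: at line 4 remove [ivk,rcc] add [eooq] -> 12 lines: ifoia zqg maou wccam eooq gpfpu hls txl htz npwc madu izoae
Hunk 5: at line 6 remove [txl,htz,npwc] add [ufncy,rqjqy] -> 11 lines: ifoia zqg maou wccam eooq gpfpu hls ufncy rqjqy madu izoae
Hunk 6: at line 1 remove [zqg] add [fyip,shwl,dwquq] -> 13 lines: ifoia fyip shwl dwquq maou wccam eooq gpfpu hls ufncy rqjqy madu izoae
Final line 9: hls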